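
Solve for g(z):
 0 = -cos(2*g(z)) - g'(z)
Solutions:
 g(z) = -asin((C1 + exp(4*z))/(C1 - exp(4*z)))/2 + pi/2
 g(z) = asin((C1 + exp(4*z))/(C1 - exp(4*z)))/2


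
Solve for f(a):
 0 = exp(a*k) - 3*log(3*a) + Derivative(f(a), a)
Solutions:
 f(a) = C1 + 3*a*log(a) + 3*a*(-1 + log(3)) + Piecewise((-exp(a*k)/k, Ne(k, 0)), (-a, True))


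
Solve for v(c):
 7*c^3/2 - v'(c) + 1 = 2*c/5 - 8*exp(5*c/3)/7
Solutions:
 v(c) = C1 + 7*c^4/8 - c^2/5 + c + 24*exp(5*c/3)/35


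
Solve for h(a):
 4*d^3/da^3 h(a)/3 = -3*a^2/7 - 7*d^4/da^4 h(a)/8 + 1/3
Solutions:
 h(a) = C1 + C2*a + C3*a^2 + C4*exp(-32*a/21) - 3*a^5/560 + 9*a^4/512 - 55*a^3/12288


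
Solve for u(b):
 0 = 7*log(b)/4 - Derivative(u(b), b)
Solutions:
 u(b) = C1 + 7*b*log(b)/4 - 7*b/4


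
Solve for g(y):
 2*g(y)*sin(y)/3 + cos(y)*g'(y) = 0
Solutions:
 g(y) = C1*cos(y)^(2/3)


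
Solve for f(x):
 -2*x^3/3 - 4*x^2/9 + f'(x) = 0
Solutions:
 f(x) = C1 + x^4/6 + 4*x^3/27


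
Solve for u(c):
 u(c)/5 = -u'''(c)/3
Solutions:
 u(c) = C3*exp(-3^(1/3)*5^(2/3)*c/5) + (C1*sin(3^(5/6)*5^(2/3)*c/10) + C2*cos(3^(5/6)*5^(2/3)*c/10))*exp(3^(1/3)*5^(2/3)*c/10)


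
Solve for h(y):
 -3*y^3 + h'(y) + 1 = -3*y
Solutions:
 h(y) = C1 + 3*y^4/4 - 3*y^2/2 - y


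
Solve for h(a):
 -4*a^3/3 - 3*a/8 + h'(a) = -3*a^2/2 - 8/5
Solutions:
 h(a) = C1 + a^4/3 - a^3/2 + 3*a^2/16 - 8*a/5


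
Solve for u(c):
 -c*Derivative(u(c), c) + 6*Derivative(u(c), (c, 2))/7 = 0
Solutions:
 u(c) = C1 + C2*erfi(sqrt(21)*c/6)


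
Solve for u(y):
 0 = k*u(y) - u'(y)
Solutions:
 u(y) = C1*exp(k*y)


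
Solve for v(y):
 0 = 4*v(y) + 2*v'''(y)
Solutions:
 v(y) = C3*exp(-2^(1/3)*y) + (C1*sin(2^(1/3)*sqrt(3)*y/2) + C2*cos(2^(1/3)*sqrt(3)*y/2))*exp(2^(1/3)*y/2)


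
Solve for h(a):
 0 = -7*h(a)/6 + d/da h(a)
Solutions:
 h(a) = C1*exp(7*a/6)


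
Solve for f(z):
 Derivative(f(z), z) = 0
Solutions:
 f(z) = C1


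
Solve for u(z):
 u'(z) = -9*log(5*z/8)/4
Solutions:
 u(z) = C1 - 9*z*log(z)/4 - 9*z*log(5)/4 + 9*z/4 + 27*z*log(2)/4


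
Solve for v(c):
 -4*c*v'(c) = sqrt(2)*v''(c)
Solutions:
 v(c) = C1 + C2*erf(2^(1/4)*c)


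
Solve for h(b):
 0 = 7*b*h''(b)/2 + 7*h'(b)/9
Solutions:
 h(b) = C1 + C2*b^(7/9)


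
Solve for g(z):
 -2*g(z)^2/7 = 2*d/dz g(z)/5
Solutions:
 g(z) = 7/(C1 + 5*z)


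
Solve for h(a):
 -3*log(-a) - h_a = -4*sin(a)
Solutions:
 h(a) = C1 - 3*a*log(-a) + 3*a - 4*cos(a)


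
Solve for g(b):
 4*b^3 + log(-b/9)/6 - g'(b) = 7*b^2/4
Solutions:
 g(b) = C1 + b^4 - 7*b^3/12 + b*log(-b)/6 + b*(-2*log(3) - 1)/6


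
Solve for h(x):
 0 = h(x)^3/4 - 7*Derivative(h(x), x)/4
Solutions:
 h(x) = -sqrt(14)*sqrt(-1/(C1 + x))/2
 h(x) = sqrt(14)*sqrt(-1/(C1 + x))/2


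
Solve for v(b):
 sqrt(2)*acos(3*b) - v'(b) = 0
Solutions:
 v(b) = C1 + sqrt(2)*(b*acos(3*b) - sqrt(1 - 9*b^2)/3)


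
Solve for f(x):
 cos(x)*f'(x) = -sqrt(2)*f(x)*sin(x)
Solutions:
 f(x) = C1*cos(x)^(sqrt(2))


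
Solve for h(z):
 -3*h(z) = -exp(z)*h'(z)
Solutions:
 h(z) = C1*exp(-3*exp(-z))


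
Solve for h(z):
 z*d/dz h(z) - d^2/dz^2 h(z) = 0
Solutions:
 h(z) = C1 + C2*erfi(sqrt(2)*z/2)


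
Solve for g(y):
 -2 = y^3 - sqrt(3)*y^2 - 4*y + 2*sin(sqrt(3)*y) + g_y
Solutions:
 g(y) = C1 - y^4/4 + sqrt(3)*y^3/3 + 2*y^2 - 2*y + 2*sqrt(3)*cos(sqrt(3)*y)/3


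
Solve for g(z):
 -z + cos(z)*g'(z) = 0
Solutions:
 g(z) = C1 + Integral(z/cos(z), z)


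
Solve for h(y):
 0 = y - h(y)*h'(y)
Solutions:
 h(y) = -sqrt(C1 + y^2)
 h(y) = sqrt(C1 + y^2)


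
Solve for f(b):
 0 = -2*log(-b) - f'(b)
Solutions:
 f(b) = C1 - 2*b*log(-b) + 2*b


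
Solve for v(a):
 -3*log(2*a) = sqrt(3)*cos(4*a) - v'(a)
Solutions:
 v(a) = C1 + 3*a*log(a) - 3*a + 3*a*log(2) + sqrt(3)*sin(4*a)/4


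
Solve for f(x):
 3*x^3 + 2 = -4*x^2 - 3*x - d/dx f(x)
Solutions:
 f(x) = C1 - 3*x^4/4 - 4*x^3/3 - 3*x^2/2 - 2*x


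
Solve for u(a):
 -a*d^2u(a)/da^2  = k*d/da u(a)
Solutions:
 u(a) = C1 + a^(1 - re(k))*(C2*sin(log(a)*Abs(im(k))) + C3*cos(log(a)*im(k)))


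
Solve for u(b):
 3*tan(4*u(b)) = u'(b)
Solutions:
 u(b) = -asin(C1*exp(12*b))/4 + pi/4
 u(b) = asin(C1*exp(12*b))/4


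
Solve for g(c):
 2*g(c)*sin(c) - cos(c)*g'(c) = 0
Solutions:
 g(c) = C1/cos(c)^2


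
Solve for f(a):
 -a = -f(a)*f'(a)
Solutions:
 f(a) = -sqrt(C1 + a^2)
 f(a) = sqrt(C1 + a^2)


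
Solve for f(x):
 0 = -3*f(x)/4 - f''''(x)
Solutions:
 f(x) = (C1*sin(3^(1/4)*x/2) + C2*cos(3^(1/4)*x/2))*exp(-3^(1/4)*x/2) + (C3*sin(3^(1/4)*x/2) + C4*cos(3^(1/4)*x/2))*exp(3^(1/4)*x/2)


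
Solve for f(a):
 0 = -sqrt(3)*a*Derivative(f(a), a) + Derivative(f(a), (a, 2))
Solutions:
 f(a) = C1 + C2*erfi(sqrt(2)*3^(1/4)*a/2)


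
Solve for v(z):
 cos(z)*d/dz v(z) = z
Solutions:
 v(z) = C1 + Integral(z/cos(z), z)


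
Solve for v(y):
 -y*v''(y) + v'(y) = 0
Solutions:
 v(y) = C1 + C2*y^2


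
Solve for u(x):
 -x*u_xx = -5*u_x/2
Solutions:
 u(x) = C1 + C2*x^(7/2)


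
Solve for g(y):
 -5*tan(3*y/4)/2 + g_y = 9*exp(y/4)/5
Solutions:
 g(y) = C1 + 36*exp(y/4)/5 - 10*log(cos(3*y/4))/3


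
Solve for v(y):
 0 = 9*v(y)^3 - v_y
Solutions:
 v(y) = -sqrt(2)*sqrt(-1/(C1 + 9*y))/2
 v(y) = sqrt(2)*sqrt(-1/(C1 + 9*y))/2


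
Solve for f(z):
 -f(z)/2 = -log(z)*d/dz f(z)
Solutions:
 f(z) = C1*exp(li(z)/2)


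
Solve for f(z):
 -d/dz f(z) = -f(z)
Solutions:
 f(z) = C1*exp(z)


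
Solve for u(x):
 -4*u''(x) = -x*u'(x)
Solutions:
 u(x) = C1 + C2*erfi(sqrt(2)*x/4)


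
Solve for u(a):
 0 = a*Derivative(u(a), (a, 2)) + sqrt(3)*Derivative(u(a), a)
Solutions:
 u(a) = C1 + C2*a^(1 - sqrt(3))


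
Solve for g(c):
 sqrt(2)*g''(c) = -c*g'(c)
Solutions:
 g(c) = C1 + C2*erf(2^(1/4)*c/2)


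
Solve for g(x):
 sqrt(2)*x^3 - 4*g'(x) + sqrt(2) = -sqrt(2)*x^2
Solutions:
 g(x) = C1 + sqrt(2)*x^4/16 + sqrt(2)*x^3/12 + sqrt(2)*x/4


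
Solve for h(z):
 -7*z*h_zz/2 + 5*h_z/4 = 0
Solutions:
 h(z) = C1 + C2*z^(19/14)


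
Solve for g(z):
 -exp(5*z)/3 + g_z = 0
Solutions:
 g(z) = C1 + exp(5*z)/15


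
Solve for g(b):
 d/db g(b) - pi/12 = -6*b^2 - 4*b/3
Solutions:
 g(b) = C1 - 2*b^3 - 2*b^2/3 + pi*b/12


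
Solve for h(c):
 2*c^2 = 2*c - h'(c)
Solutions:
 h(c) = C1 - 2*c^3/3 + c^2


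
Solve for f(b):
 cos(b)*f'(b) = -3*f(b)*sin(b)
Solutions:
 f(b) = C1*cos(b)^3


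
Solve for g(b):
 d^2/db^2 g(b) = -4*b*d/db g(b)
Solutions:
 g(b) = C1 + C2*erf(sqrt(2)*b)


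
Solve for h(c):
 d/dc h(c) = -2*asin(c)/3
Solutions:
 h(c) = C1 - 2*c*asin(c)/3 - 2*sqrt(1 - c^2)/3


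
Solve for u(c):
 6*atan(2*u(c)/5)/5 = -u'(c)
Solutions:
 Integral(1/atan(2*_y/5), (_y, u(c))) = C1 - 6*c/5


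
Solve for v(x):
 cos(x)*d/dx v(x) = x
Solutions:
 v(x) = C1 + Integral(x/cos(x), x)


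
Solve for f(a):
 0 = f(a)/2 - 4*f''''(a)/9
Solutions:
 f(a) = C1*exp(-2^(1/4)*sqrt(3)*a/2) + C2*exp(2^(1/4)*sqrt(3)*a/2) + C3*sin(2^(1/4)*sqrt(3)*a/2) + C4*cos(2^(1/4)*sqrt(3)*a/2)


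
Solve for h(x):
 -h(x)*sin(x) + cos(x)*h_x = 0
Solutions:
 h(x) = C1/cos(x)


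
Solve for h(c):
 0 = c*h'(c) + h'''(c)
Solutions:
 h(c) = C1 + Integral(C2*airyai(-c) + C3*airybi(-c), c)


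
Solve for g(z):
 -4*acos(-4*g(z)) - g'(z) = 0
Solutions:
 Integral(1/acos(-4*_y), (_y, g(z))) = C1 - 4*z


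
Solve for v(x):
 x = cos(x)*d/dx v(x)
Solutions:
 v(x) = C1 + Integral(x/cos(x), x)


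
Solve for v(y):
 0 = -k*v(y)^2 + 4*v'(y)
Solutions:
 v(y) = -4/(C1 + k*y)


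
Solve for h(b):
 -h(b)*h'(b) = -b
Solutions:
 h(b) = -sqrt(C1 + b^2)
 h(b) = sqrt(C1 + b^2)


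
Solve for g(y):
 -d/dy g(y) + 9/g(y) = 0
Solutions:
 g(y) = -sqrt(C1 + 18*y)
 g(y) = sqrt(C1 + 18*y)


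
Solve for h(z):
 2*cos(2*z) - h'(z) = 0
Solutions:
 h(z) = C1 + sin(2*z)


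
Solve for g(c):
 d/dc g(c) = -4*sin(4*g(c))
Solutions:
 g(c) = -acos((-C1 - exp(32*c))/(C1 - exp(32*c)))/4 + pi/2
 g(c) = acos((-C1 - exp(32*c))/(C1 - exp(32*c)))/4


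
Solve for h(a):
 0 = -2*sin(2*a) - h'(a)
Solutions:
 h(a) = C1 + cos(2*a)


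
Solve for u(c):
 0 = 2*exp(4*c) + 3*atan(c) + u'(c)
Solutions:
 u(c) = C1 - 3*c*atan(c) - exp(4*c)/2 + 3*log(c^2 + 1)/2


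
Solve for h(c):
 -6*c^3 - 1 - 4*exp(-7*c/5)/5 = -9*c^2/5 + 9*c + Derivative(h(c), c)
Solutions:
 h(c) = C1 - 3*c^4/2 + 3*c^3/5 - 9*c^2/2 - c + 4*exp(-7*c/5)/7


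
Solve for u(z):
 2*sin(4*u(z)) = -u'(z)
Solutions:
 u(z) = -acos((-C1 - exp(16*z))/(C1 - exp(16*z)))/4 + pi/2
 u(z) = acos((-C1 - exp(16*z))/(C1 - exp(16*z)))/4


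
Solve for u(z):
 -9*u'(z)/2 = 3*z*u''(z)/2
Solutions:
 u(z) = C1 + C2/z^2


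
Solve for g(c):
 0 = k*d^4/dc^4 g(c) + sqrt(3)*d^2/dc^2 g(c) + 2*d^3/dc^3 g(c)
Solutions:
 g(c) = C1 + C2*c + C3*exp(c*(sqrt(-sqrt(3)*k + 1) - 1)/k) + C4*exp(-c*(sqrt(-sqrt(3)*k + 1) + 1)/k)


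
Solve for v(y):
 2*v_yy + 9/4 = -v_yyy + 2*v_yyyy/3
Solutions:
 v(y) = C1 + C2*y + C3*exp(y*(3 - sqrt(57))/4) + C4*exp(y*(3 + sqrt(57))/4) - 9*y^2/16


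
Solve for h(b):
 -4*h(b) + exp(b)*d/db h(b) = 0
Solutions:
 h(b) = C1*exp(-4*exp(-b))


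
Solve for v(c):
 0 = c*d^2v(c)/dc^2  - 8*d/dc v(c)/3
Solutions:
 v(c) = C1 + C2*c^(11/3)


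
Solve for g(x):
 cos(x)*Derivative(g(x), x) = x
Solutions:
 g(x) = C1 + Integral(x/cos(x), x)


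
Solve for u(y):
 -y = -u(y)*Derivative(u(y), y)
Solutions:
 u(y) = -sqrt(C1 + y^2)
 u(y) = sqrt(C1 + y^2)


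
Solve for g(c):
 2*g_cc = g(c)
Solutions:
 g(c) = C1*exp(-sqrt(2)*c/2) + C2*exp(sqrt(2)*c/2)


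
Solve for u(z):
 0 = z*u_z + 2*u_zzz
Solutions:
 u(z) = C1 + Integral(C2*airyai(-2^(2/3)*z/2) + C3*airybi(-2^(2/3)*z/2), z)


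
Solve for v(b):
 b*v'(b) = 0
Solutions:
 v(b) = C1


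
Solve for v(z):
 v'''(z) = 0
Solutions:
 v(z) = C1 + C2*z + C3*z^2


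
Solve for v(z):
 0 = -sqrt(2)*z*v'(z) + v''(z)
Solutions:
 v(z) = C1 + C2*erfi(2^(3/4)*z/2)


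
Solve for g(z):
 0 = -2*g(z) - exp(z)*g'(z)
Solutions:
 g(z) = C1*exp(2*exp(-z))


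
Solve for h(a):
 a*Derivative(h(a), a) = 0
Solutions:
 h(a) = C1


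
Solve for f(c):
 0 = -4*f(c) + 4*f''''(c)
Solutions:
 f(c) = C1*exp(-c) + C2*exp(c) + C3*sin(c) + C4*cos(c)


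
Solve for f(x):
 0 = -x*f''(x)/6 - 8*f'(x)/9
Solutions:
 f(x) = C1 + C2/x^(13/3)


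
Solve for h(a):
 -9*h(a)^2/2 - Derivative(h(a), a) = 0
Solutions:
 h(a) = 2/(C1 + 9*a)


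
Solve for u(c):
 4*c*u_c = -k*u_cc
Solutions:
 u(c) = C1 + C2*sqrt(k)*erf(sqrt(2)*c*sqrt(1/k))


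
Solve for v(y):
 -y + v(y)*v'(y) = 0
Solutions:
 v(y) = -sqrt(C1 + y^2)
 v(y) = sqrt(C1 + y^2)


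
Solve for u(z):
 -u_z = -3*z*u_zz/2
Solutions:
 u(z) = C1 + C2*z^(5/3)


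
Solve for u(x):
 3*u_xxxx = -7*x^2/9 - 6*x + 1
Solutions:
 u(x) = C1 + C2*x + C3*x^2 + C4*x^3 - 7*x^6/9720 - x^5/60 + x^4/72


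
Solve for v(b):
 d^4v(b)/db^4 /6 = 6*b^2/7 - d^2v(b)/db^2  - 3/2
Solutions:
 v(b) = C1 + C2*b + C3*sin(sqrt(6)*b) + C4*cos(sqrt(6)*b) + b^4/14 - 25*b^2/28


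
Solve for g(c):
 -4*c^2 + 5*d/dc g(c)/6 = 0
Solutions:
 g(c) = C1 + 8*c^3/5


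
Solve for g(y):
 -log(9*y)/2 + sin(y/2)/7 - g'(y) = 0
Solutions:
 g(y) = C1 - y*log(y)/2 - y*log(3) + y/2 - 2*cos(y/2)/7


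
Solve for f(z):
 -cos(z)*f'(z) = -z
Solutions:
 f(z) = C1 + Integral(z/cos(z), z)


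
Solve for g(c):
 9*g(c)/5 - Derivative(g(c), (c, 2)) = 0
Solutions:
 g(c) = C1*exp(-3*sqrt(5)*c/5) + C2*exp(3*sqrt(5)*c/5)


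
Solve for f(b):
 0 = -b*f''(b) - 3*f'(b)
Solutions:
 f(b) = C1 + C2/b^2


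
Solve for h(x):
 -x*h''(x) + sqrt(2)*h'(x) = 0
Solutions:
 h(x) = C1 + C2*x^(1 + sqrt(2))


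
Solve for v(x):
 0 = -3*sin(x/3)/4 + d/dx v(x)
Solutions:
 v(x) = C1 - 9*cos(x/3)/4


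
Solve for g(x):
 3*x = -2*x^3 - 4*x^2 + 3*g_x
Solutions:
 g(x) = C1 + x^4/6 + 4*x^3/9 + x^2/2


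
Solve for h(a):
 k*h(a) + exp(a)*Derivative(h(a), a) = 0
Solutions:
 h(a) = C1*exp(k*exp(-a))


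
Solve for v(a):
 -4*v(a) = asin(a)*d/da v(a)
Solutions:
 v(a) = C1*exp(-4*Integral(1/asin(a), a))


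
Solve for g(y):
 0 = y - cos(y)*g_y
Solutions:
 g(y) = C1 + Integral(y/cos(y), y)


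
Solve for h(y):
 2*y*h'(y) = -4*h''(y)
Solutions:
 h(y) = C1 + C2*erf(y/2)


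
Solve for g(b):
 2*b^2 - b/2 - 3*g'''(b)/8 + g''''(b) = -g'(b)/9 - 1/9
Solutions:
 g(b) = C1 + C2*exp(b*(3*3^(2/3)/(16*sqrt(238) + 247)^(1/3) + 6 + 3^(1/3)*(16*sqrt(238) + 247)^(1/3))/48)*sin(3^(1/6)*b*(-3^(2/3)*(16*sqrt(238) + 247)^(1/3) + 9/(16*sqrt(238) + 247)^(1/3))/48) + C3*exp(b*(3*3^(2/3)/(16*sqrt(238) + 247)^(1/3) + 6 + 3^(1/3)*(16*sqrt(238) + 247)^(1/3))/48)*cos(3^(1/6)*b*(-3^(2/3)*(16*sqrt(238) + 247)^(1/3) + 9/(16*sqrt(238) + 247)^(1/3))/48) + C4*exp(b*(-3^(1/3)*(16*sqrt(238) + 247)^(1/3) - 3*3^(2/3)/(16*sqrt(238) + 247)^(1/3) + 3)/24) - 6*b^3 + 9*b^2/4 - 245*b/2


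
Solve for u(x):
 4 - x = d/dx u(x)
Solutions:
 u(x) = C1 - x^2/2 + 4*x


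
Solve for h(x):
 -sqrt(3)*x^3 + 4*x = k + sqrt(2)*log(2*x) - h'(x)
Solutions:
 h(x) = C1 + k*x + sqrt(3)*x^4/4 - 2*x^2 + sqrt(2)*x*log(x) - sqrt(2)*x + sqrt(2)*x*log(2)


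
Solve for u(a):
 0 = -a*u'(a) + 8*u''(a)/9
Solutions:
 u(a) = C1 + C2*erfi(3*a/4)


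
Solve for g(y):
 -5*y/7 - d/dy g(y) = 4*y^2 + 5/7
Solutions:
 g(y) = C1 - 4*y^3/3 - 5*y^2/14 - 5*y/7


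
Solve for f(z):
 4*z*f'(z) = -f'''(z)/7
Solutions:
 f(z) = C1 + Integral(C2*airyai(-28^(1/3)*z) + C3*airybi(-28^(1/3)*z), z)


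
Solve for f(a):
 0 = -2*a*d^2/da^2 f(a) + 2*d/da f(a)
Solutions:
 f(a) = C1 + C2*a^2


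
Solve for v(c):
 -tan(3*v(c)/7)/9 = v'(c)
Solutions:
 v(c) = -7*asin(C1*exp(-c/21))/3 + 7*pi/3
 v(c) = 7*asin(C1*exp(-c/21))/3


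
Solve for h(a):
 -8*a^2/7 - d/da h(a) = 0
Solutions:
 h(a) = C1 - 8*a^3/21


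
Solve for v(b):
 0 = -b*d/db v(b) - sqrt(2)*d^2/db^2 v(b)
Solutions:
 v(b) = C1 + C2*erf(2^(1/4)*b/2)


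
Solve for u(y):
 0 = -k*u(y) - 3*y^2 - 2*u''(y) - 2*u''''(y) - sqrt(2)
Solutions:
 u(y) = C1*exp(-sqrt(2)*y*sqrt(-sqrt(1 - 2*k) - 1)/2) + C2*exp(sqrt(2)*y*sqrt(-sqrt(1 - 2*k) - 1)/2) + C3*exp(-sqrt(2)*y*sqrt(sqrt(1 - 2*k) - 1)/2) + C4*exp(sqrt(2)*y*sqrt(sqrt(1 - 2*k) - 1)/2) - 3*y^2/k - sqrt(2)/k + 12/k^2


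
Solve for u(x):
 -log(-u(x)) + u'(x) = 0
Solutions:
 -li(-u(x)) = C1 + x


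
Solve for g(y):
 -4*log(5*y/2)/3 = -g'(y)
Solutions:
 g(y) = C1 + 4*y*log(y)/3 - 4*y/3 - 4*y*log(2)/3 + 4*y*log(5)/3


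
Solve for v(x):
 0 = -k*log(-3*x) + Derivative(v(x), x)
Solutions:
 v(x) = C1 + k*x*log(-x) + k*x*(-1 + log(3))


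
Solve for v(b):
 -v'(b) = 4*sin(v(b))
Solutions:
 v(b) = -acos((-C1 - exp(8*b))/(C1 - exp(8*b))) + 2*pi
 v(b) = acos((-C1 - exp(8*b))/(C1 - exp(8*b)))


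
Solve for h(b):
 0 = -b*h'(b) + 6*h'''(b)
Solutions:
 h(b) = C1 + Integral(C2*airyai(6^(2/3)*b/6) + C3*airybi(6^(2/3)*b/6), b)


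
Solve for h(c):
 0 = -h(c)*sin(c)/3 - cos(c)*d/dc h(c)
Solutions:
 h(c) = C1*cos(c)^(1/3)


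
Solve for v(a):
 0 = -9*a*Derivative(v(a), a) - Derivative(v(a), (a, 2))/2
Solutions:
 v(a) = C1 + C2*erf(3*a)


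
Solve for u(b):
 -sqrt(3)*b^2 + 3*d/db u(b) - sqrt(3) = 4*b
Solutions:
 u(b) = C1 + sqrt(3)*b^3/9 + 2*b^2/3 + sqrt(3)*b/3


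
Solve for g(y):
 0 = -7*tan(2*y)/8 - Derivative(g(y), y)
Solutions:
 g(y) = C1 + 7*log(cos(2*y))/16


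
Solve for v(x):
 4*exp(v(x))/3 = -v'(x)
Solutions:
 v(x) = log(1/(C1 + 4*x)) + log(3)


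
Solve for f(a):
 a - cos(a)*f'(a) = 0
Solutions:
 f(a) = C1 + Integral(a/cos(a), a)


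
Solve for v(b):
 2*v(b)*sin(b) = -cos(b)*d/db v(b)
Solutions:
 v(b) = C1*cos(b)^2


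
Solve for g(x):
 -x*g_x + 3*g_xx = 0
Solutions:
 g(x) = C1 + C2*erfi(sqrt(6)*x/6)


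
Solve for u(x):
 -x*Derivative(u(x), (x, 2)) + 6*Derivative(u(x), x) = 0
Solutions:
 u(x) = C1 + C2*x^7


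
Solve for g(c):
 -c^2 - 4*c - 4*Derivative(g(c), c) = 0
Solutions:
 g(c) = C1 - c^3/12 - c^2/2


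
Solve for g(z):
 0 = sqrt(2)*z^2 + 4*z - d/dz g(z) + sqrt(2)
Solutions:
 g(z) = C1 + sqrt(2)*z^3/3 + 2*z^2 + sqrt(2)*z


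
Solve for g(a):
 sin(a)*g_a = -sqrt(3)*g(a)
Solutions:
 g(a) = C1*(cos(a) + 1)^(sqrt(3)/2)/(cos(a) - 1)^(sqrt(3)/2)


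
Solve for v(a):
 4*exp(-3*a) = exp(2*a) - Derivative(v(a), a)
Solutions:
 v(a) = C1 + exp(2*a)/2 + 4*exp(-3*a)/3


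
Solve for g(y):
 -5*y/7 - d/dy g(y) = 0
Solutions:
 g(y) = C1 - 5*y^2/14


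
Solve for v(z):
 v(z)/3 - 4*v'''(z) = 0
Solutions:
 v(z) = C3*exp(18^(1/3)*z/6) + (C1*sin(2^(1/3)*3^(1/6)*z/4) + C2*cos(2^(1/3)*3^(1/6)*z/4))*exp(-18^(1/3)*z/12)


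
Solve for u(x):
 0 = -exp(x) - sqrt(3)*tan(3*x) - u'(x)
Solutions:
 u(x) = C1 - exp(x) + sqrt(3)*log(cos(3*x))/3


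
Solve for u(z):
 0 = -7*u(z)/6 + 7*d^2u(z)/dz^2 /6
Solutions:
 u(z) = C1*exp(-z) + C2*exp(z)


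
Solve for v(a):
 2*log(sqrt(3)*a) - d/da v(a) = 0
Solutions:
 v(a) = C1 + 2*a*log(a) - 2*a + a*log(3)


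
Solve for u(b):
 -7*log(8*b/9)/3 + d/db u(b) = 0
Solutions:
 u(b) = C1 + 7*b*log(b)/3 - 14*b*log(3)/3 - 7*b/3 + 7*b*log(2)


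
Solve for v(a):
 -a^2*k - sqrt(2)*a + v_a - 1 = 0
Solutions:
 v(a) = C1 + a^3*k/3 + sqrt(2)*a^2/2 + a


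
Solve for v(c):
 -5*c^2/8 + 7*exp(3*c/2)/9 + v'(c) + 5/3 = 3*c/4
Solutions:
 v(c) = C1 + 5*c^3/24 + 3*c^2/8 - 5*c/3 - 14*exp(3*c/2)/27


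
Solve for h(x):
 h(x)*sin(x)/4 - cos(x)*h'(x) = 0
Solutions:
 h(x) = C1/cos(x)^(1/4)


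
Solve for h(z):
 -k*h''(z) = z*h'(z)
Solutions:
 h(z) = C1 + C2*sqrt(k)*erf(sqrt(2)*z*sqrt(1/k)/2)


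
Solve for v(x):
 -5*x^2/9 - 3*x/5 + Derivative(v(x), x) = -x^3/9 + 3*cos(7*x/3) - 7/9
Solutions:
 v(x) = C1 - x^4/36 + 5*x^3/27 + 3*x^2/10 - 7*x/9 + 9*sin(7*x/3)/7


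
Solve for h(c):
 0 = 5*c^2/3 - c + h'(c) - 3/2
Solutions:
 h(c) = C1 - 5*c^3/9 + c^2/2 + 3*c/2


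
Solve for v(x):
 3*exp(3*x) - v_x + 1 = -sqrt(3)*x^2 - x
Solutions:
 v(x) = C1 + sqrt(3)*x^3/3 + x^2/2 + x + exp(3*x)


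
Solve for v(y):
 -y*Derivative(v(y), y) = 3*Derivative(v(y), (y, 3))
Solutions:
 v(y) = C1 + Integral(C2*airyai(-3^(2/3)*y/3) + C3*airybi(-3^(2/3)*y/3), y)


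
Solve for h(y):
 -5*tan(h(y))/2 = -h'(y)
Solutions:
 h(y) = pi - asin(C1*exp(5*y/2))
 h(y) = asin(C1*exp(5*y/2))


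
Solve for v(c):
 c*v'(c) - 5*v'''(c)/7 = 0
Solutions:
 v(c) = C1 + Integral(C2*airyai(5^(2/3)*7^(1/3)*c/5) + C3*airybi(5^(2/3)*7^(1/3)*c/5), c)


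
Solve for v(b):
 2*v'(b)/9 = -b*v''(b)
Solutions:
 v(b) = C1 + C2*b^(7/9)


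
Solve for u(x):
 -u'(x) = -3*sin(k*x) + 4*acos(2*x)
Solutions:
 u(x) = C1 - 4*x*acos(2*x) + 2*sqrt(1 - 4*x^2) + 3*Piecewise((-cos(k*x)/k, Ne(k, 0)), (0, True))


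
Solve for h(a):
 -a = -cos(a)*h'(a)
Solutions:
 h(a) = C1 + Integral(a/cos(a), a)


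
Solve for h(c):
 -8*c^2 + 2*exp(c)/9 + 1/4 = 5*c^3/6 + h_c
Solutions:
 h(c) = C1 - 5*c^4/24 - 8*c^3/3 + c/4 + 2*exp(c)/9


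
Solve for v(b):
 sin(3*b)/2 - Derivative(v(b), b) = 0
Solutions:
 v(b) = C1 - cos(3*b)/6


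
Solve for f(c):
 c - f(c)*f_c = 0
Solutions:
 f(c) = -sqrt(C1 + c^2)
 f(c) = sqrt(C1 + c^2)


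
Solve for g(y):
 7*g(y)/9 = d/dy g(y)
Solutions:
 g(y) = C1*exp(7*y/9)


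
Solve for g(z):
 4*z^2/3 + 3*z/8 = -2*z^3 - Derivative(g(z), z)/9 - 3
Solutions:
 g(z) = C1 - 9*z^4/2 - 4*z^3 - 27*z^2/16 - 27*z


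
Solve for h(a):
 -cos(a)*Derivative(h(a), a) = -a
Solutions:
 h(a) = C1 + Integral(a/cos(a), a)


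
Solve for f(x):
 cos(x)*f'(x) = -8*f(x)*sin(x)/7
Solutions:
 f(x) = C1*cos(x)^(8/7)


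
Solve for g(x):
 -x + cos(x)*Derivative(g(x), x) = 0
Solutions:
 g(x) = C1 + Integral(x/cos(x), x)


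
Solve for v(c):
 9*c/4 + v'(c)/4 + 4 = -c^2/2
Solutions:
 v(c) = C1 - 2*c^3/3 - 9*c^2/2 - 16*c


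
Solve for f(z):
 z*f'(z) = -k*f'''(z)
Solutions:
 f(z) = C1 + Integral(C2*airyai(z*(-1/k)^(1/3)) + C3*airybi(z*(-1/k)^(1/3)), z)


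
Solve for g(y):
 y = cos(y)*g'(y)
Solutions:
 g(y) = C1 + Integral(y/cos(y), y)


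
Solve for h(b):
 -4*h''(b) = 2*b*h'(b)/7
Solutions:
 h(b) = C1 + C2*erf(sqrt(7)*b/14)


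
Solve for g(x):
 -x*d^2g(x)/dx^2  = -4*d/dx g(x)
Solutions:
 g(x) = C1 + C2*x^5


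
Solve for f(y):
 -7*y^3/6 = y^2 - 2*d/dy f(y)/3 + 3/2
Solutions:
 f(y) = C1 + 7*y^4/16 + y^3/2 + 9*y/4


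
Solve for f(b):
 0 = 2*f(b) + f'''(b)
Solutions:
 f(b) = C3*exp(-2^(1/3)*b) + (C1*sin(2^(1/3)*sqrt(3)*b/2) + C2*cos(2^(1/3)*sqrt(3)*b/2))*exp(2^(1/3)*b/2)


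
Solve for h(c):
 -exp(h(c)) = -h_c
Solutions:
 h(c) = log(-1/(C1 + c))


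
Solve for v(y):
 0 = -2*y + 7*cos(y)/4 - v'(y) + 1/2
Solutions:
 v(y) = C1 - y^2 + y/2 + 7*sin(y)/4


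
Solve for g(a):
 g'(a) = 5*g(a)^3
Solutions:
 g(a) = -sqrt(2)*sqrt(-1/(C1 + 5*a))/2
 g(a) = sqrt(2)*sqrt(-1/(C1 + 5*a))/2


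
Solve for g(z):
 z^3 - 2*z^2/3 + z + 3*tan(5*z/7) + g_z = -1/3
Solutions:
 g(z) = C1 - z^4/4 + 2*z^3/9 - z^2/2 - z/3 + 21*log(cos(5*z/7))/5


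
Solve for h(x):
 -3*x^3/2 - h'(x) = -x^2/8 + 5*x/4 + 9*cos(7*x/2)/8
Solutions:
 h(x) = C1 - 3*x^4/8 + x^3/24 - 5*x^2/8 - 9*sin(7*x/2)/28


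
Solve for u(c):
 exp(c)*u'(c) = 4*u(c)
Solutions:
 u(c) = C1*exp(-4*exp(-c))


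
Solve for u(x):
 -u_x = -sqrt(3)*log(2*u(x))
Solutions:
 -sqrt(3)*Integral(1/(log(_y) + log(2)), (_y, u(x)))/3 = C1 - x


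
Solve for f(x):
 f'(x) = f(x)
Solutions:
 f(x) = C1*exp(x)


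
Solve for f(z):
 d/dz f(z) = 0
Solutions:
 f(z) = C1


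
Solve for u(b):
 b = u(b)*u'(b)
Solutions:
 u(b) = -sqrt(C1 + b^2)
 u(b) = sqrt(C1 + b^2)


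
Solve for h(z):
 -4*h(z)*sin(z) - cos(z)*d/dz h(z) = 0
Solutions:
 h(z) = C1*cos(z)^4


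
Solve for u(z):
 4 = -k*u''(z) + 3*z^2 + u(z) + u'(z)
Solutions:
 u(z) = C1*exp(z*(1 - sqrt(4*k + 1))/(2*k)) + C2*exp(z*(sqrt(4*k + 1) + 1)/(2*k)) - 6*k - 3*z^2 + 6*z - 2


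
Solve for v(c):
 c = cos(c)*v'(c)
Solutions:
 v(c) = C1 + Integral(c/cos(c), c)


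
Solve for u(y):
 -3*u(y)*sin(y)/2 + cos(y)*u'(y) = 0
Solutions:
 u(y) = C1/cos(y)^(3/2)


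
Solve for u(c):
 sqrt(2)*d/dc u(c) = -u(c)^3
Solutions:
 u(c) = -sqrt(-1/(C1 - sqrt(2)*c))
 u(c) = sqrt(-1/(C1 - sqrt(2)*c))


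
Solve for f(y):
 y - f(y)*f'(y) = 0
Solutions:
 f(y) = -sqrt(C1 + y^2)
 f(y) = sqrt(C1 + y^2)


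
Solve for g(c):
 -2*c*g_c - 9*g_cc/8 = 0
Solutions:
 g(c) = C1 + C2*erf(2*sqrt(2)*c/3)


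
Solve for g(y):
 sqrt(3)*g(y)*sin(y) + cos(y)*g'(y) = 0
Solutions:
 g(y) = C1*cos(y)^(sqrt(3))


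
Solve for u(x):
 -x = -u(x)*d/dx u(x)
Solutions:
 u(x) = -sqrt(C1 + x^2)
 u(x) = sqrt(C1 + x^2)


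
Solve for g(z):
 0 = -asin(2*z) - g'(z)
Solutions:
 g(z) = C1 - z*asin(2*z) - sqrt(1 - 4*z^2)/2


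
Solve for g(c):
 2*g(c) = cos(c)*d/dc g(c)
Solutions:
 g(c) = C1*(sin(c) + 1)/(sin(c) - 1)


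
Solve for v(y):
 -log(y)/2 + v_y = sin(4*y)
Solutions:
 v(y) = C1 + y*log(y)/2 - y/2 - cos(4*y)/4


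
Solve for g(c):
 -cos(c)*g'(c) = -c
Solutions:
 g(c) = C1 + Integral(c/cos(c), c)


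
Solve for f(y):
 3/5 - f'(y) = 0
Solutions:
 f(y) = C1 + 3*y/5


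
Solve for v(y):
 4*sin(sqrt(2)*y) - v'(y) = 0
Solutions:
 v(y) = C1 - 2*sqrt(2)*cos(sqrt(2)*y)


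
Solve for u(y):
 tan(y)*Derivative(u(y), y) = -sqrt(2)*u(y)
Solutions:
 u(y) = C1/sin(y)^(sqrt(2))


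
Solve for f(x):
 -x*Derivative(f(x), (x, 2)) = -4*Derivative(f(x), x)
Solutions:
 f(x) = C1 + C2*x^5


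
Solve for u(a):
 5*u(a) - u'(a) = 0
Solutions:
 u(a) = C1*exp(5*a)


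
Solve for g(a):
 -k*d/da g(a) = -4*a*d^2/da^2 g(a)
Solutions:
 g(a) = C1 + a^(re(k)/4 + 1)*(C2*sin(log(a)*Abs(im(k))/4) + C3*cos(log(a)*im(k)/4))


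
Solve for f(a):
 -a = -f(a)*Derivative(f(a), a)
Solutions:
 f(a) = -sqrt(C1 + a^2)
 f(a) = sqrt(C1 + a^2)


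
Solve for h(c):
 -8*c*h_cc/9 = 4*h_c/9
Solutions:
 h(c) = C1 + C2*sqrt(c)


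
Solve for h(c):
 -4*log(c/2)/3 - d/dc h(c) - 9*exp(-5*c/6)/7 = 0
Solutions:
 h(c) = C1 - 4*c*log(c)/3 + 4*c*(log(2) + 1)/3 + 54*exp(-5*c/6)/35


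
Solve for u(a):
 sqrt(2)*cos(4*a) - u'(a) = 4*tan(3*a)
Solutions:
 u(a) = C1 + 4*log(cos(3*a))/3 + sqrt(2)*sin(4*a)/4


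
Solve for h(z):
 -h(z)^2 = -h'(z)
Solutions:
 h(z) = -1/(C1 + z)


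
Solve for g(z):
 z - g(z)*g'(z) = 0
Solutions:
 g(z) = -sqrt(C1 + z^2)
 g(z) = sqrt(C1 + z^2)


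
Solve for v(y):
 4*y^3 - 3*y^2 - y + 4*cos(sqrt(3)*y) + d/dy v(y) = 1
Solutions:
 v(y) = C1 - y^4 + y^3 + y^2/2 + y - 4*sqrt(3)*sin(sqrt(3)*y)/3


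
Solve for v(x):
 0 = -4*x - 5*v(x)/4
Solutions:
 v(x) = -16*x/5


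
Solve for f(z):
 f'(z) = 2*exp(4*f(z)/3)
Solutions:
 f(z) = 3*log(-(-1/(C1 + 8*z))^(1/4)) + 3*log(3)/4
 f(z) = 3*log(-1/(C1 + 8*z))/4 + 3*log(3)/4
 f(z) = 3*log(-I*(-1/(C1 + 8*z))^(1/4)) + 3*log(3)/4
 f(z) = 3*log(I*(-1/(C1 + 8*z))^(1/4)) + 3*log(3)/4


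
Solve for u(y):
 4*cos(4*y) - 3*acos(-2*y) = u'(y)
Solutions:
 u(y) = C1 - 3*y*acos(-2*y) - 3*sqrt(1 - 4*y^2)/2 + sin(4*y)


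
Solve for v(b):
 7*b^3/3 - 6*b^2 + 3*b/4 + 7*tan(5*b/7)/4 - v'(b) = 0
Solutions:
 v(b) = C1 + 7*b^4/12 - 2*b^3 + 3*b^2/8 - 49*log(cos(5*b/7))/20


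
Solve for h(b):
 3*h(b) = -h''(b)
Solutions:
 h(b) = C1*sin(sqrt(3)*b) + C2*cos(sqrt(3)*b)


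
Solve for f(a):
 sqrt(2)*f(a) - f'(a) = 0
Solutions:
 f(a) = C1*exp(sqrt(2)*a)


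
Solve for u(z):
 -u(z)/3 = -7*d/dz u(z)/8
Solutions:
 u(z) = C1*exp(8*z/21)


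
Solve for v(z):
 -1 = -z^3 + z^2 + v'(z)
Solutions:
 v(z) = C1 + z^4/4 - z^3/3 - z


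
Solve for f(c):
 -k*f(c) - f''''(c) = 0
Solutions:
 f(c) = C1*exp(-c*(-k)^(1/4)) + C2*exp(c*(-k)^(1/4)) + C3*exp(-I*c*(-k)^(1/4)) + C4*exp(I*c*(-k)^(1/4))


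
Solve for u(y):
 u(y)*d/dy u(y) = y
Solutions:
 u(y) = -sqrt(C1 + y^2)
 u(y) = sqrt(C1 + y^2)


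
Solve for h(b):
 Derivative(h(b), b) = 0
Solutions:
 h(b) = C1


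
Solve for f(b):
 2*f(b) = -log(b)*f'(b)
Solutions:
 f(b) = C1*exp(-2*li(b))


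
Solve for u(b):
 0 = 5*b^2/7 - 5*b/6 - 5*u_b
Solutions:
 u(b) = C1 + b^3/21 - b^2/12


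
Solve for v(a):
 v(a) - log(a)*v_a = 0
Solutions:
 v(a) = C1*exp(li(a))


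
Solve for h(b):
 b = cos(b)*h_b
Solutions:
 h(b) = C1 + Integral(b/cos(b), b)


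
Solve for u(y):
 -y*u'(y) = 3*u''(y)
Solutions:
 u(y) = C1 + C2*erf(sqrt(6)*y/6)


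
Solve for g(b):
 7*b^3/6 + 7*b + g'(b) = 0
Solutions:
 g(b) = C1 - 7*b^4/24 - 7*b^2/2


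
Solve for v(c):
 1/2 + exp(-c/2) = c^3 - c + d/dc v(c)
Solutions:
 v(c) = C1 - c^4/4 + c^2/2 + c/2 - 2*exp(-c/2)


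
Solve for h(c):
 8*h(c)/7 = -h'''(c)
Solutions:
 h(c) = C3*exp(-2*7^(2/3)*c/7) + (C1*sin(sqrt(3)*7^(2/3)*c/7) + C2*cos(sqrt(3)*7^(2/3)*c/7))*exp(7^(2/3)*c/7)


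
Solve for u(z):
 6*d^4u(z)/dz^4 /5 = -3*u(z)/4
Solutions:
 u(z) = (C1*sin(2^(3/4)*5^(1/4)*z/4) + C2*cos(2^(3/4)*5^(1/4)*z/4))*exp(-2^(3/4)*5^(1/4)*z/4) + (C3*sin(2^(3/4)*5^(1/4)*z/4) + C4*cos(2^(3/4)*5^(1/4)*z/4))*exp(2^(3/4)*5^(1/4)*z/4)


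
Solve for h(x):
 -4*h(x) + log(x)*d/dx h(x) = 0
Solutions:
 h(x) = C1*exp(4*li(x))


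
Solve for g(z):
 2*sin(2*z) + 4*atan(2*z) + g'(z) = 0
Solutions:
 g(z) = C1 - 4*z*atan(2*z) + log(4*z^2 + 1) + cos(2*z)


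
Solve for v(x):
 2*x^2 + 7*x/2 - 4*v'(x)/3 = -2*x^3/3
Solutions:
 v(x) = C1 + x^4/8 + x^3/2 + 21*x^2/16


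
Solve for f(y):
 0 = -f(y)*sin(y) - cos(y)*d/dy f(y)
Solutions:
 f(y) = C1*cos(y)


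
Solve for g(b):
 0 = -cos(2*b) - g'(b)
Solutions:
 g(b) = C1 - sin(2*b)/2


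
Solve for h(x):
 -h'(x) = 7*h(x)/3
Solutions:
 h(x) = C1*exp(-7*x/3)


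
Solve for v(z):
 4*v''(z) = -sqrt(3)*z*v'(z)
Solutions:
 v(z) = C1 + C2*erf(sqrt(2)*3^(1/4)*z/4)


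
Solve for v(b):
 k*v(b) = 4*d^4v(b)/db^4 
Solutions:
 v(b) = C1*exp(-sqrt(2)*b*k^(1/4)/2) + C2*exp(sqrt(2)*b*k^(1/4)/2) + C3*exp(-sqrt(2)*I*b*k^(1/4)/2) + C4*exp(sqrt(2)*I*b*k^(1/4)/2)


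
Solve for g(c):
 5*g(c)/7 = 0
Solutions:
 g(c) = 0


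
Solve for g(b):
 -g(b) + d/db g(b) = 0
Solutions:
 g(b) = C1*exp(b)


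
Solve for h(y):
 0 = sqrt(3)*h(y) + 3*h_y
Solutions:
 h(y) = C1*exp(-sqrt(3)*y/3)


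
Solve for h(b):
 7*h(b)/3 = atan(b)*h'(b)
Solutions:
 h(b) = C1*exp(7*Integral(1/atan(b), b)/3)


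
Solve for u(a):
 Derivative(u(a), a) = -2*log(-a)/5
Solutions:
 u(a) = C1 - 2*a*log(-a)/5 + 2*a/5


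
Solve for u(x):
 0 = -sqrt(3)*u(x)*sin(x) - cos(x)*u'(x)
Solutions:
 u(x) = C1*cos(x)^(sqrt(3))


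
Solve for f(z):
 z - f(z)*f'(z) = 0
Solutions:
 f(z) = -sqrt(C1 + z^2)
 f(z) = sqrt(C1 + z^2)


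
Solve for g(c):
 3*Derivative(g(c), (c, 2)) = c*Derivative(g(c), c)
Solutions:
 g(c) = C1 + C2*erfi(sqrt(6)*c/6)


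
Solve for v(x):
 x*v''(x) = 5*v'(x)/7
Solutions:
 v(x) = C1 + C2*x^(12/7)


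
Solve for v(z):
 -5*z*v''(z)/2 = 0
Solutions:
 v(z) = C1 + C2*z


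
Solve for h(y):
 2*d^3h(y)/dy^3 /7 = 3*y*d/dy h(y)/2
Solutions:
 h(y) = C1 + Integral(C2*airyai(42^(1/3)*y/2) + C3*airybi(42^(1/3)*y/2), y)


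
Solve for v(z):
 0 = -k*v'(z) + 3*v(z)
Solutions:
 v(z) = C1*exp(3*z/k)


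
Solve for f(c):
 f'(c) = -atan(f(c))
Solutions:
 Integral(1/atan(_y), (_y, f(c))) = C1 - c


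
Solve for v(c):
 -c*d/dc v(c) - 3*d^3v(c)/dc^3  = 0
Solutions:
 v(c) = C1 + Integral(C2*airyai(-3^(2/3)*c/3) + C3*airybi(-3^(2/3)*c/3), c)


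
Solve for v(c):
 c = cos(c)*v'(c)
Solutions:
 v(c) = C1 + Integral(c/cos(c), c)


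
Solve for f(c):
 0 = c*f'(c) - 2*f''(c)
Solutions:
 f(c) = C1 + C2*erfi(c/2)


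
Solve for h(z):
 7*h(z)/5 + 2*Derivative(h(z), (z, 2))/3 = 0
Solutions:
 h(z) = C1*sin(sqrt(210)*z/10) + C2*cos(sqrt(210)*z/10)


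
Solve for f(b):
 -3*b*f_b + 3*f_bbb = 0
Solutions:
 f(b) = C1 + Integral(C2*airyai(b) + C3*airybi(b), b)


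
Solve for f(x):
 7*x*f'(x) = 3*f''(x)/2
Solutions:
 f(x) = C1 + C2*erfi(sqrt(21)*x/3)


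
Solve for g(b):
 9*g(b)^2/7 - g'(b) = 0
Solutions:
 g(b) = -7/(C1 + 9*b)


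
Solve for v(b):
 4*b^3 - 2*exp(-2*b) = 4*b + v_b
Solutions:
 v(b) = C1 + b^4 - 2*b^2 + exp(-2*b)


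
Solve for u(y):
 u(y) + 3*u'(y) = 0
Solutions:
 u(y) = C1*exp(-y/3)


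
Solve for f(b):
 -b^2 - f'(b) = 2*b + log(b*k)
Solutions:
 f(b) = C1 - b^3/3 - b^2 - b*log(b*k) + b


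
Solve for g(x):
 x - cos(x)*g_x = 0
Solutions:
 g(x) = C1 + Integral(x/cos(x), x)


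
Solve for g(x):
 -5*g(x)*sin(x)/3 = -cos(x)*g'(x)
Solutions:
 g(x) = C1/cos(x)^(5/3)


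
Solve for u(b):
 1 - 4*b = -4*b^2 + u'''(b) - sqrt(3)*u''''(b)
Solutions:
 u(b) = C1 + C2*b + C3*b^2 + C4*exp(sqrt(3)*b/3) + b^5/15 + b^4*(-1 + 2*sqrt(3))/6 + b^3*(25 - 4*sqrt(3))/6


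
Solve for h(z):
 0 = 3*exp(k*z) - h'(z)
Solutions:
 h(z) = C1 + 3*exp(k*z)/k


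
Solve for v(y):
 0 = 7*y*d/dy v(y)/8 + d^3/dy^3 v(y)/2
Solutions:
 v(y) = C1 + Integral(C2*airyai(-14^(1/3)*y/2) + C3*airybi(-14^(1/3)*y/2), y)


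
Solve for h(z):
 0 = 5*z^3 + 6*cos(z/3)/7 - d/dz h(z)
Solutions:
 h(z) = C1 + 5*z^4/4 + 18*sin(z/3)/7


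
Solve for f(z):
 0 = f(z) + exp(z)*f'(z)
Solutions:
 f(z) = C1*exp(exp(-z))


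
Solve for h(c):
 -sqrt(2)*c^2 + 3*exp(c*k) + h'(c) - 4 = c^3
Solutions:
 h(c) = C1 + c^4/4 + sqrt(2)*c^3/3 + 4*c - 3*exp(c*k)/k


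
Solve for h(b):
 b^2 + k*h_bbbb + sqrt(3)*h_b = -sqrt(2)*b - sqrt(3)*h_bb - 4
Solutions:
 h(b) = C1 + C2*exp(b*(-6^(2/3)*(sqrt((27 + 4*sqrt(3)/k)/k^2) + 3*sqrt(3)/k)^(1/3) + 2*2^(1/3)*3^(5/6)/(k*(sqrt((27 + 4*sqrt(3)/k)/k^2) + 3*sqrt(3)/k)^(1/3)))/6) + C3*exp(b*(6^(2/3)*(sqrt((27 + 4*sqrt(3)/k)/k^2) + 3*sqrt(3)/k)^(1/3)/12 - 2^(2/3)*3^(1/6)*I*(sqrt((27 + 4*sqrt(3)/k)/k^2) + 3*sqrt(3)/k)^(1/3)/4 + 4*sqrt(3)/(k*(-6^(2/3) + 3*2^(2/3)*3^(1/6)*I)*(sqrt((27 + 4*sqrt(3)/k)/k^2) + 3*sqrt(3)/k)^(1/3)))) + C4*exp(b*(6^(2/3)*(sqrt((27 + 4*sqrt(3)/k)/k^2) + 3*sqrt(3)/k)^(1/3)/12 + 2^(2/3)*3^(1/6)*I*(sqrt((27 + 4*sqrt(3)/k)/k^2) + 3*sqrt(3)/k)^(1/3)/4 - 4*sqrt(3)/(k*(6^(2/3) + 3*2^(2/3)*3^(1/6)*I)*(sqrt((27 + 4*sqrt(3)/k)/k^2) + 3*sqrt(3)/k)^(1/3)))) - sqrt(3)*b^3/9 - sqrt(6)*b^2/6 + sqrt(3)*b^2/3 - 2*sqrt(3)*b + sqrt(6)*b/3


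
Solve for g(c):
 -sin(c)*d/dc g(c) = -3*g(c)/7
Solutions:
 g(c) = C1*(cos(c) - 1)^(3/14)/(cos(c) + 1)^(3/14)


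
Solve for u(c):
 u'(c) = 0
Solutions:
 u(c) = C1


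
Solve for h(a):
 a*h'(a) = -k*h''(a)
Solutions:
 h(a) = C1 + C2*sqrt(k)*erf(sqrt(2)*a*sqrt(1/k)/2)


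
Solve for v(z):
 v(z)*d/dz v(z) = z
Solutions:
 v(z) = -sqrt(C1 + z^2)
 v(z) = sqrt(C1 + z^2)


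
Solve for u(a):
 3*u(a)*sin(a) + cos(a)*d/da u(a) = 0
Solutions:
 u(a) = C1*cos(a)^3


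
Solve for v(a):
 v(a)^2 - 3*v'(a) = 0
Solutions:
 v(a) = -3/(C1 + a)


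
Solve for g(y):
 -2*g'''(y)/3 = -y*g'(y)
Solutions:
 g(y) = C1 + Integral(C2*airyai(2^(2/3)*3^(1/3)*y/2) + C3*airybi(2^(2/3)*3^(1/3)*y/2), y)


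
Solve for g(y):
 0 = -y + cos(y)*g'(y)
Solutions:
 g(y) = C1 + Integral(y/cos(y), y)


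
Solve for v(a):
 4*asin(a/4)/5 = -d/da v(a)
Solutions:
 v(a) = C1 - 4*a*asin(a/4)/5 - 4*sqrt(16 - a^2)/5


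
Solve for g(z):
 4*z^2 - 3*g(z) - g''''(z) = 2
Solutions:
 g(z) = 4*z^2/3 + (C1*sin(sqrt(2)*3^(1/4)*z/2) + C2*cos(sqrt(2)*3^(1/4)*z/2))*exp(-sqrt(2)*3^(1/4)*z/2) + (C3*sin(sqrt(2)*3^(1/4)*z/2) + C4*cos(sqrt(2)*3^(1/4)*z/2))*exp(sqrt(2)*3^(1/4)*z/2) - 2/3


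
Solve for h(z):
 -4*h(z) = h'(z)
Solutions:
 h(z) = C1*exp(-4*z)


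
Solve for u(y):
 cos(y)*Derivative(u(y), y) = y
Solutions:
 u(y) = C1 + Integral(y/cos(y), y)


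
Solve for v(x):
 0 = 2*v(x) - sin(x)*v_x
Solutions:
 v(x) = C1*(cos(x) - 1)/(cos(x) + 1)


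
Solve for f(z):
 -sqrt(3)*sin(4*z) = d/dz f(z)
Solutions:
 f(z) = C1 + sqrt(3)*cos(4*z)/4


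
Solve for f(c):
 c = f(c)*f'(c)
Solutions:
 f(c) = -sqrt(C1 + c^2)
 f(c) = sqrt(C1 + c^2)


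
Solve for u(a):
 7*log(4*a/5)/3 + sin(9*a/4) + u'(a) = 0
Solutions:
 u(a) = C1 - 7*a*log(a)/3 - 5*a*log(2) + a*log(10)/3 + 7*a/3 + 2*a*log(5) + 4*cos(9*a/4)/9


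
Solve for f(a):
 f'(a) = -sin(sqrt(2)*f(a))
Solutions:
 f(a) = sqrt(2)*(pi - acos((-exp(2*sqrt(2)*C1) - exp(2*sqrt(2)*a))/(exp(2*sqrt(2)*C1) - exp(2*sqrt(2)*a)))/2)
 f(a) = sqrt(2)*acos((-exp(2*sqrt(2)*C1) - exp(2*sqrt(2)*a))/(exp(2*sqrt(2)*C1) - exp(2*sqrt(2)*a)))/2


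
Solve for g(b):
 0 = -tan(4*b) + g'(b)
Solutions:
 g(b) = C1 - log(cos(4*b))/4


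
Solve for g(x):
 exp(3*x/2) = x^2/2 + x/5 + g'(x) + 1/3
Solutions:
 g(x) = C1 - x^3/6 - x^2/10 - x/3 + 2*exp(3*x/2)/3


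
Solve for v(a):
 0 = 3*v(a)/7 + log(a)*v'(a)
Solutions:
 v(a) = C1*exp(-3*li(a)/7)


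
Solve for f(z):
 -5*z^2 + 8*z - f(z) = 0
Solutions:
 f(z) = z*(8 - 5*z)


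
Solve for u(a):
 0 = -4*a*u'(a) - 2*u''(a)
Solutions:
 u(a) = C1 + C2*erf(a)


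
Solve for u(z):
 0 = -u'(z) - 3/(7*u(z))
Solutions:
 u(z) = -sqrt(C1 - 42*z)/7
 u(z) = sqrt(C1 - 42*z)/7


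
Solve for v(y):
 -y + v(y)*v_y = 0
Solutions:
 v(y) = -sqrt(C1 + y^2)
 v(y) = sqrt(C1 + y^2)


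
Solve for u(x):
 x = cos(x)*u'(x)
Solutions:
 u(x) = C1 + Integral(x/cos(x), x)


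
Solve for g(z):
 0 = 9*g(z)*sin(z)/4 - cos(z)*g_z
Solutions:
 g(z) = C1/cos(z)^(9/4)


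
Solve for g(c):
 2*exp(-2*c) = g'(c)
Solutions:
 g(c) = C1 - exp(-2*c)


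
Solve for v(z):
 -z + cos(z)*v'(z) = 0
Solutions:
 v(z) = C1 + Integral(z/cos(z), z)


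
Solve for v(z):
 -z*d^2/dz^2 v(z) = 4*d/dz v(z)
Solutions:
 v(z) = C1 + C2/z^3


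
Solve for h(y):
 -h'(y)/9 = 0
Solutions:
 h(y) = C1


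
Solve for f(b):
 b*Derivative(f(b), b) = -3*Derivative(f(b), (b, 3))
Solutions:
 f(b) = C1 + Integral(C2*airyai(-3^(2/3)*b/3) + C3*airybi(-3^(2/3)*b/3), b)


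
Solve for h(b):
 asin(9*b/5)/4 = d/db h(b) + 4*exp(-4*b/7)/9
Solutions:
 h(b) = C1 + b*asin(9*b/5)/4 + sqrt(25 - 81*b^2)/36 + 7*exp(-4*b/7)/9


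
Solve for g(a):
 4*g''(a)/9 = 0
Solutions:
 g(a) = C1 + C2*a


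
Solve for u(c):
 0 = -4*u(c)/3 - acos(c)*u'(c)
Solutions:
 u(c) = C1*exp(-4*Integral(1/acos(c), c)/3)


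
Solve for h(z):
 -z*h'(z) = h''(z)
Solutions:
 h(z) = C1 + C2*erf(sqrt(2)*z/2)


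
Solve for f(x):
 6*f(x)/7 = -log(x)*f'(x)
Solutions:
 f(x) = C1*exp(-6*li(x)/7)


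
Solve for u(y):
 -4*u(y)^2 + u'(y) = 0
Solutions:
 u(y) = -1/(C1 + 4*y)


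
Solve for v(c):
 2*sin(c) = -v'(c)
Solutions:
 v(c) = C1 + 2*cos(c)


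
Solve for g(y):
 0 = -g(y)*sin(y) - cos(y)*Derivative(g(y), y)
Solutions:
 g(y) = C1*cos(y)


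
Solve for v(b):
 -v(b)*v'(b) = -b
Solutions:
 v(b) = -sqrt(C1 + b^2)
 v(b) = sqrt(C1 + b^2)


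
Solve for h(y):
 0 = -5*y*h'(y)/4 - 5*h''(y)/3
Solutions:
 h(y) = C1 + C2*erf(sqrt(6)*y/4)


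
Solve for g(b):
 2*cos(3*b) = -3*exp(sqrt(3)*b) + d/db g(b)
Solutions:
 g(b) = C1 + sqrt(3)*exp(sqrt(3)*b) + 2*sin(3*b)/3


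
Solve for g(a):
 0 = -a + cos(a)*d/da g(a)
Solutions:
 g(a) = C1 + Integral(a/cos(a), a)


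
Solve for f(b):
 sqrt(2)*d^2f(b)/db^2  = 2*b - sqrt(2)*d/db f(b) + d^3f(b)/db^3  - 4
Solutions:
 f(b) = C1 + C2*exp(sqrt(2)*b*(1 - sqrt(1 + 2*sqrt(2)))/2) + C3*exp(sqrt(2)*b*(1 + sqrt(1 + 2*sqrt(2)))/2) + sqrt(2)*b^2/2 - 3*sqrt(2)*b


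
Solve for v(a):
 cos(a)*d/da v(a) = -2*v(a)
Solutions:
 v(a) = C1*(sin(a) - 1)/(sin(a) + 1)


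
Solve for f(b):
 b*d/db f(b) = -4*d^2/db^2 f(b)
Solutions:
 f(b) = C1 + C2*erf(sqrt(2)*b/4)


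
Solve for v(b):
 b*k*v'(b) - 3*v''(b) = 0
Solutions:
 v(b) = Piecewise((-sqrt(6)*sqrt(pi)*C1*erf(sqrt(6)*b*sqrt(-k)/6)/(2*sqrt(-k)) - C2, (k > 0) | (k < 0)), (-C1*b - C2, True))


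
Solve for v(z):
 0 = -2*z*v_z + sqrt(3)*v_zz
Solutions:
 v(z) = C1 + C2*erfi(3^(3/4)*z/3)


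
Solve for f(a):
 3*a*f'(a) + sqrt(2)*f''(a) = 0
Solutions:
 f(a) = C1 + C2*erf(2^(1/4)*sqrt(3)*a/2)


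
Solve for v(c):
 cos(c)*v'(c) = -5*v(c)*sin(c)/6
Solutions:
 v(c) = C1*cos(c)^(5/6)


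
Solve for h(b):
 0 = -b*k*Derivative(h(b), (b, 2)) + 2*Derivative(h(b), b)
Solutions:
 h(b) = C1 + b^(((re(k) + 2)*re(k) + im(k)^2)/(re(k)^2 + im(k)^2))*(C2*sin(2*log(b)*Abs(im(k))/(re(k)^2 + im(k)^2)) + C3*cos(2*log(b)*im(k)/(re(k)^2 + im(k)^2)))


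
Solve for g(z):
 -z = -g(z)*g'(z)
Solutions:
 g(z) = -sqrt(C1 + z^2)
 g(z) = sqrt(C1 + z^2)


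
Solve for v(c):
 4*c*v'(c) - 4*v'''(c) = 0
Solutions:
 v(c) = C1 + Integral(C2*airyai(c) + C3*airybi(c), c)


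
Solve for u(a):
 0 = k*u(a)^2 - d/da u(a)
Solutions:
 u(a) = -1/(C1 + a*k)


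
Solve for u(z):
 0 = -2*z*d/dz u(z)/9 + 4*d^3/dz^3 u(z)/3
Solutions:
 u(z) = C1 + Integral(C2*airyai(6^(2/3)*z/6) + C3*airybi(6^(2/3)*z/6), z)


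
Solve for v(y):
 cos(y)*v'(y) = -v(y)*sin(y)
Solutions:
 v(y) = C1*cos(y)


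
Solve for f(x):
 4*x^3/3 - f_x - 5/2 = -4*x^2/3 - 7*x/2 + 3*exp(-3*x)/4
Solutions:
 f(x) = C1 + x^4/3 + 4*x^3/9 + 7*x^2/4 - 5*x/2 + exp(-3*x)/4


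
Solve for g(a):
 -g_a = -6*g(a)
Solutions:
 g(a) = C1*exp(6*a)


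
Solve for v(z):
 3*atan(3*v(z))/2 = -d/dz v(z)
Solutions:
 Integral(1/atan(3*_y), (_y, v(z))) = C1 - 3*z/2


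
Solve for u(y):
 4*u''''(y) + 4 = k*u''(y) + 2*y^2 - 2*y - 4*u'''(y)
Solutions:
 u(y) = C1 + C2*y + C3*exp(y*(sqrt(k + 1) - 1)/2) + C4*exp(-y*(sqrt(k + 1) + 1)/2) - y^4/(6*k) + y^3*(1 - 8/k)/(3*k) + 2*y^2*(1 - 2/k - 16/k^2)/k
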